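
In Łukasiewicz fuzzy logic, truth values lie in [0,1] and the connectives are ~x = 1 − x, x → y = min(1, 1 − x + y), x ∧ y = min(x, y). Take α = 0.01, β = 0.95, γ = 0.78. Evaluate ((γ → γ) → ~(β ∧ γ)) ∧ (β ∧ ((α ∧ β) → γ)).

γ → γ = min(1, 1 − 0.78 + 0.78) = min(1, 1.00) = 1.00
β ∧ γ = min(0.95, 0.78) = 0.78
~(β ∧ γ) = 1 − 0.78 = 0.22
(γ → γ) → ~(β ∧ γ) = min(1, 1 − 1.00 + 0.22) = min(1, 0.22) = 0.22
α ∧ β = min(0.01, 0.95) = 0.01
(α ∧ β) → γ = min(1, 1 − 0.01 + 0.78) = min(1, 1.77) = 1.00
β ∧ ((α ∧ β) → γ) = min(0.95, 1.00) = 0.95
((γ → γ) → ~(β ∧ γ)) ∧ (β ∧ ((α ∧ β) → γ)) = min(0.22, 0.95) = 0.22

0.22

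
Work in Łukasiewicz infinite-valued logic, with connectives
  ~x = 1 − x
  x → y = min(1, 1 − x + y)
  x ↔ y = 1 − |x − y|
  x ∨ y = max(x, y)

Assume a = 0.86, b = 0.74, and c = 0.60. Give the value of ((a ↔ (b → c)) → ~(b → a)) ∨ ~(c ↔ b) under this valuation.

b → c = min(1, 1 − 0.74 + 0.60) = min(1, 0.86) = 0.86
a ↔ (b → c) = 1 − |0.86 − 0.86| = 1 − 0.00 = 1.00
b → a = min(1, 1 − 0.74 + 0.86) = min(1, 1.12) = 1.00
~(b → a) = 1 − 1.00 = 0.00
(a ↔ (b → c)) → ~(b → a) = min(1, 1 − 1.00 + 0.00) = min(1, 0.00) = 0.00
c ↔ b = 1 − |0.60 − 0.74| = 1 − 0.14 = 0.86
~(c ↔ b) = 1 − 0.86 = 0.14
((a ↔ (b → c)) → ~(b → a)) ∨ ~(c ↔ b) = max(0.00, 0.14) = 0.14

0.14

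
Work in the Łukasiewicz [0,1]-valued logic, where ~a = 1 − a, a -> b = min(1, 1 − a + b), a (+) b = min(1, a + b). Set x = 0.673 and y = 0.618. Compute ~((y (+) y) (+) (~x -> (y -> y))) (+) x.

y (+) y = min(1, 0.618 + 0.618) = min(1, 1.236) = 1.000
~x = 1 − 0.673 = 0.327
y -> y = min(1, 1 − 0.618 + 0.618) = min(1, 1.000) = 1.000
~x -> (y -> y) = min(1, 1 − 0.327 + 1.000) = min(1, 1.673) = 1.000
(y (+) y) (+) (~x -> (y -> y)) = min(1, 1.000 + 1.000) = min(1, 2.000) = 1.000
~((y (+) y) (+) (~x -> (y -> y))) = 1 − 1.000 = 0.000
~((y (+) y) (+) (~x -> (y -> y))) (+) x = min(1, 0.000 + 0.673) = min(1, 0.673) = 0.673

0.673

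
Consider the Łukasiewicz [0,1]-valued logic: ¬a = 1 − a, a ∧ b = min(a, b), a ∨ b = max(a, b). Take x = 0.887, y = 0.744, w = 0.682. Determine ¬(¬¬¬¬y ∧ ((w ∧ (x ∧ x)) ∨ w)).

¬y = 1 − 0.744 = 0.256
¬¬y = 1 − 0.256 = 0.744
¬¬¬y = 1 − 0.744 = 0.256
¬¬¬¬y = 1 − 0.256 = 0.744
x ∧ x = min(0.887, 0.887) = 0.887
w ∧ (x ∧ x) = min(0.682, 0.887) = 0.682
(w ∧ (x ∧ x)) ∨ w = max(0.682, 0.682) = 0.682
¬¬¬¬y ∧ ((w ∧ (x ∧ x)) ∨ w) = min(0.744, 0.682) = 0.682
¬(¬¬¬¬y ∧ ((w ∧ (x ∧ x)) ∨ w)) = 1 − 0.682 = 0.318

0.318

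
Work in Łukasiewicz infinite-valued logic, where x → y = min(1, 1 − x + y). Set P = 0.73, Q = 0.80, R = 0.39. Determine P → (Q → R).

Q → R = min(1, 1 − 0.80 + 0.39) = min(1, 0.59) = 0.59
P → (Q → R) = min(1, 1 − 0.73 + 0.59) = min(1, 0.86) = 0.86

0.86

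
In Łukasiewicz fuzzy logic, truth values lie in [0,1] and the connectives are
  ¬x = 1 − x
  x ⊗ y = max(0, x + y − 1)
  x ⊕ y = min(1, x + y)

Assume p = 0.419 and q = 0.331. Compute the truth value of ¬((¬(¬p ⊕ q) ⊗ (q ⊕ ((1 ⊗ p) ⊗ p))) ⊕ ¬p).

¬p = 1 − 0.419 = 0.581
¬p ⊕ q = min(1, 0.581 + 0.331) = min(1, 0.912) = 0.912
¬(¬p ⊕ q) = 1 − 0.912 = 0.088
1 ⊗ p = max(0, 1.000 + 0.419 − 1) = max(0, 0.419) = 0.419
(1 ⊗ p) ⊗ p = max(0, 0.419 + 0.419 − 1) = max(0, -0.162) = 0.000
q ⊕ ((1 ⊗ p) ⊗ p) = min(1, 0.331 + 0.000) = min(1, 0.331) = 0.331
¬(¬p ⊕ q) ⊗ (q ⊕ ((1 ⊗ p) ⊗ p)) = max(0, 0.088 + 0.331 − 1) = max(0, -0.581) = 0.000
(¬(¬p ⊕ q) ⊗ (q ⊕ ((1 ⊗ p) ⊗ p))) ⊕ ¬p = min(1, 0.000 + 0.581) = min(1, 0.581) = 0.581
¬((¬(¬p ⊕ q) ⊗ (q ⊕ ((1 ⊗ p) ⊗ p))) ⊕ ¬p) = 1 − 0.581 = 0.419

0.419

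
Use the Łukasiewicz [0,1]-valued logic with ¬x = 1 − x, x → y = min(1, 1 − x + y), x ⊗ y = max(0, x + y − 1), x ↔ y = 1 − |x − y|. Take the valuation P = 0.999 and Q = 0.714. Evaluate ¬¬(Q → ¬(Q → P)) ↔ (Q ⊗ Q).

Q → P = min(1, 1 − 0.714 + 0.999) = min(1, 1.285) = 1.000
¬(Q → P) = 1 − 1.000 = 0.000
Q → ¬(Q → P) = min(1, 1 − 0.714 + 0.000) = min(1, 0.286) = 0.286
¬(Q → ¬(Q → P)) = 1 − 0.286 = 0.714
¬¬(Q → ¬(Q → P)) = 1 − 0.714 = 0.286
Q ⊗ Q = max(0, 0.714 + 0.714 − 1) = max(0, 0.428) = 0.428
¬¬(Q → ¬(Q → P)) ↔ (Q ⊗ Q) = 1 − |0.286 − 0.428| = 1 − 0.142 = 0.858

0.858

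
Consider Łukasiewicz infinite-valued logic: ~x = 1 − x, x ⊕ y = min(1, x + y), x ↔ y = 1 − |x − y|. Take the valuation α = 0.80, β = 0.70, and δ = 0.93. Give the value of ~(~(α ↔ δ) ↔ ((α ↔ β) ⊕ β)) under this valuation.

0.87

α ↔ δ = 1 − |0.80 − 0.93| = 1 − 0.13 = 0.87
~(α ↔ δ) = 1 − 0.87 = 0.13
α ↔ β = 1 − |0.80 − 0.70| = 1 − 0.10 = 0.90
(α ↔ β) ⊕ β = min(1, 0.90 + 0.70) = min(1, 1.60) = 1.00
~(α ↔ δ) ↔ ((α ↔ β) ⊕ β) = 1 − |0.13 − 1.00| = 1 − 0.87 = 0.13
~(~(α ↔ δ) ↔ ((α ↔ β) ⊕ β)) = 1 − 0.13 = 0.87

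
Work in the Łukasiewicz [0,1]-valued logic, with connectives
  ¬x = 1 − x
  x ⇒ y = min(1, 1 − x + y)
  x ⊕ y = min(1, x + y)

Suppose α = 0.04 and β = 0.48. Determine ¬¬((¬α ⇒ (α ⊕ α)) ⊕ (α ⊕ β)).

¬α = 1 − 0.04 = 0.96
α ⊕ α = min(1, 0.04 + 0.04) = min(1, 0.08) = 0.08
¬α ⇒ (α ⊕ α) = min(1, 1 − 0.96 + 0.08) = min(1, 0.12) = 0.12
α ⊕ β = min(1, 0.04 + 0.48) = min(1, 0.52) = 0.52
(¬α ⇒ (α ⊕ α)) ⊕ (α ⊕ β) = min(1, 0.12 + 0.52) = min(1, 0.64) = 0.64
¬((¬α ⇒ (α ⊕ α)) ⊕ (α ⊕ β)) = 1 − 0.64 = 0.36
¬¬((¬α ⇒ (α ⊕ α)) ⊕ (α ⊕ β)) = 1 − 0.36 = 0.64

0.64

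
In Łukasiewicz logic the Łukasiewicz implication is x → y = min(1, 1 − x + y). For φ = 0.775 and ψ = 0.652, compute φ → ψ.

φ → ψ = min(1, 1 − 0.775 + 0.652) = min(1, 0.877) = 0.877
For comparison, the Gödel implication (1 if x ≤ y else y) would give 0.652.

0.877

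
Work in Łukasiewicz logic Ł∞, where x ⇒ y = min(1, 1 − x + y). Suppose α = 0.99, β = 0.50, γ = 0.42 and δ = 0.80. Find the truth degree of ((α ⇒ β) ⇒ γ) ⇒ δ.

0.89

α ⇒ β = min(1, 1 − 0.99 + 0.50) = min(1, 0.51) = 0.51
(α ⇒ β) ⇒ γ = min(1, 1 − 0.51 + 0.42) = min(1, 0.91) = 0.91
((α ⇒ β) ⇒ γ) ⇒ δ = min(1, 1 − 0.91 + 0.80) = min(1, 0.89) = 0.89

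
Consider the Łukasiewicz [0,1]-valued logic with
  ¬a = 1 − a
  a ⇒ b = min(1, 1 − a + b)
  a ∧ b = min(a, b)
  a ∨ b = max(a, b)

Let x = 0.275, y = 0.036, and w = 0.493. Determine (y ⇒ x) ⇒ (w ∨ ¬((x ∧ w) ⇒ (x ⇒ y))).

y ⇒ x = min(1, 1 − 0.036 + 0.275) = min(1, 1.239) = 1.000
x ∧ w = min(0.275, 0.493) = 0.275
x ⇒ y = min(1, 1 − 0.275 + 0.036) = min(1, 0.761) = 0.761
(x ∧ w) ⇒ (x ⇒ y) = min(1, 1 − 0.275 + 0.761) = min(1, 1.486) = 1.000
¬((x ∧ w) ⇒ (x ⇒ y)) = 1 − 1.000 = 0.000
w ∨ ¬((x ∧ w) ⇒ (x ⇒ y)) = max(0.493, 0.000) = 0.493
(y ⇒ x) ⇒ (w ∨ ¬((x ∧ w) ⇒ (x ⇒ y))) = min(1, 1 − 1.000 + 0.493) = min(1, 0.493) = 0.493

0.493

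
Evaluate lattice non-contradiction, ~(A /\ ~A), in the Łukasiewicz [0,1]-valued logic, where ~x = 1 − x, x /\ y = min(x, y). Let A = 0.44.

~A = 1 − 0.44 = 0.56
A /\ ~A = min(0.44, 0.56) = 0.44
~(A /\ ~A) = 1 − 0.44 = 0.56
(The value 0.56 < 1 shows this instance is not satisfied; not a Ł∞-tautology — its value is 1 − min(a, 1−a).)

0.56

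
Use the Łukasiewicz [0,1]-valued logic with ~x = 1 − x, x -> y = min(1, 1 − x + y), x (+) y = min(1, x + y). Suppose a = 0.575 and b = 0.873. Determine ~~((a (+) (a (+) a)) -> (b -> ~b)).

0.254

a (+) a = min(1, 0.575 + 0.575) = min(1, 1.150) = 1.000
a (+) (a (+) a) = min(1, 0.575 + 1.000) = min(1, 1.575) = 1.000
~b = 1 − 0.873 = 0.127
b -> ~b = min(1, 1 − 0.873 + 0.127) = min(1, 0.254) = 0.254
(a (+) (a (+) a)) -> (b -> ~b) = min(1, 1 − 1.000 + 0.254) = min(1, 0.254) = 0.254
~((a (+) (a (+) a)) -> (b -> ~b)) = 1 − 0.254 = 0.746
~~((a (+) (a (+) a)) -> (b -> ~b)) = 1 − 0.746 = 0.254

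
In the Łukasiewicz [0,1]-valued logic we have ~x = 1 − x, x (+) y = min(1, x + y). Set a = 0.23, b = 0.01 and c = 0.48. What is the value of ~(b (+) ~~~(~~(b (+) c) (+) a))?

b (+) c = min(1, 0.01 + 0.48) = min(1, 0.49) = 0.49
~(b (+) c) = 1 − 0.49 = 0.51
~~(b (+) c) = 1 − 0.51 = 0.49
~~(b (+) c) (+) a = min(1, 0.49 + 0.23) = min(1, 0.72) = 0.72
~(~~(b (+) c) (+) a) = 1 − 0.72 = 0.28
~~(~~(b (+) c) (+) a) = 1 − 0.28 = 0.72
~~~(~~(b (+) c) (+) a) = 1 − 0.72 = 0.28
b (+) ~~~(~~(b (+) c) (+) a) = min(1, 0.01 + 0.28) = min(1, 0.29) = 0.29
~(b (+) ~~~(~~(b (+) c) (+) a)) = 1 − 0.29 = 0.71

0.71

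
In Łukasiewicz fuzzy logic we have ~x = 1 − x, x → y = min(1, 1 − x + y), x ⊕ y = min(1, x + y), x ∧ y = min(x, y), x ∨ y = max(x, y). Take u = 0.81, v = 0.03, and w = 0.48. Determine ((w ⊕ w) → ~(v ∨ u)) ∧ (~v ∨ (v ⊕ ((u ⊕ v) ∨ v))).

0.23

w ⊕ w = min(1, 0.48 + 0.48) = min(1, 0.96) = 0.96
v ∨ u = max(0.03, 0.81) = 0.81
~(v ∨ u) = 1 − 0.81 = 0.19
(w ⊕ w) → ~(v ∨ u) = min(1, 1 − 0.96 + 0.19) = min(1, 0.23) = 0.23
~v = 1 − 0.03 = 0.97
u ⊕ v = min(1, 0.81 + 0.03) = min(1, 0.84) = 0.84
(u ⊕ v) ∨ v = max(0.84, 0.03) = 0.84
v ⊕ ((u ⊕ v) ∨ v) = min(1, 0.03 + 0.84) = min(1, 0.87) = 0.87
~v ∨ (v ⊕ ((u ⊕ v) ∨ v)) = max(0.97, 0.87) = 0.97
((w ⊕ w) → ~(v ∨ u)) ∧ (~v ∨ (v ⊕ ((u ⊕ v) ∨ v))) = min(0.23, 0.97) = 0.23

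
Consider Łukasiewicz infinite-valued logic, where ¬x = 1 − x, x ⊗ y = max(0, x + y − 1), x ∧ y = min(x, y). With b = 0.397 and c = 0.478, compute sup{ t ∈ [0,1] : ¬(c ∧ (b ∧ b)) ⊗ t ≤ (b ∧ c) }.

0.794

b ∧ b = min(0.397, 0.397) = 0.397
c ∧ (b ∧ b) = min(0.478, 0.397) = 0.397
¬(c ∧ (b ∧ b)) = 1 − 0.397 = 0.603
So the left factor is ¬(c ∧ (b ∧ b)) = 0.603.
b ∧ c = min(0.397, 0.478) = 0.397
So the right-hand bound is b ∧ c = 0.397.
The residuum of the Łukasiewicz t-norm gives the supremum: min(1, 1 − 0.603 + 0.397).
1 − 0.603 + 0.397 = 0.794, so t = min(1, 0.794) = 0.794.
Check: 0.603 ⊗ 0.794 = max(0, 0.397) = 0.397 ≤ 0.397.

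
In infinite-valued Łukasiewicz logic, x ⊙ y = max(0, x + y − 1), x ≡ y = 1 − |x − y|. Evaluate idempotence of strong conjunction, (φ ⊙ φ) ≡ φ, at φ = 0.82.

φ ⊙ φ = max(0, 0.82 + 0.82 − 1) = max(0, 0.64) = 0.64
(φ ⊙ φ) ≡ φ = 1 − |0.64 − 0.82| = 1 − 0.18 = 0.82
(The value 0.82 < 1 shows this instance is not satisfied; fails in Ł∞ since a ⊗ a = max(0, 2a−1) ≠ a in general.)

0.82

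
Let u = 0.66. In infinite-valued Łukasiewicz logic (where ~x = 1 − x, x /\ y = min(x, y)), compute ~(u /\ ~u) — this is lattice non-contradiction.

0.66

~u = 1 − 0.66 = 0.34
u /\ ~u = min(0.66, 0.34) = 0.34
~(u /\ ~u) = 1 − 0.34 = 0.66
(The value 0.66 < 1 shows this instance is not satisfied; not a Ł∞-tautology — its value is 1 − min(a, 1−a).)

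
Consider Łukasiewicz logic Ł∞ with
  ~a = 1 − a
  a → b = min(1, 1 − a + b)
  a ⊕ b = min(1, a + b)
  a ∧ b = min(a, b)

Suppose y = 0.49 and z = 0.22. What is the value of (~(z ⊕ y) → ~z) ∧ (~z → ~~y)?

0.71

z ⊕ y = min(1, 0.22 + 0.49) = min(1, 0.71) = 0.71
~(z ⊕ y) = 1 − 0.71 = 0.29
~z = 1 − 0.22 = 0.78
~(z ⊕ y) → ~z = min(1, 1 − 0.29 + 0.78) = min(1, 1.49) = 1.00
~y = 1 − 0.49 = 0.51
~~y = 1 − 0.51 = 0.49
~z → ~~y = min(1, 1 − 0.78 + 0.49) = min(1, 0.71) = 0.71
(~(z ⊕ y) → ~z) ∧ (~z → ~~y) = min(1.00, 0.71) = 0.71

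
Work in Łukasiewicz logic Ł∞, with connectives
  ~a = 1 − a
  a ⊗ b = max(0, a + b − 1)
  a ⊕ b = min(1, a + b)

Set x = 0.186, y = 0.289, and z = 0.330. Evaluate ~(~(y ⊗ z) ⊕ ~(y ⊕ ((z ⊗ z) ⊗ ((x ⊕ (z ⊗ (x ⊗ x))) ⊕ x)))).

y ⊗ z = max(0, 0.289 + 0.330 − 1) = max(0, -0.381) = 0.000
~(y ⊗ z) = 1 − 0.000 = 1.000
z ⊗ z = max(0, 0.330 + 0.330 − 1) = max(0, -0.340) = 0.000
x ⊗ x = max(0, 0.186 + 0.186 − 1) = max(0, -0.628) = 0.000
z ⊗ (x ⊗ x) = max(0, 0.330 + 0.000 − 1) = max(0, -0.670) = 0.000
x ⊕ (z ⊗ (x ⊗ x)) = min(1, 0.186 + 0.000) = min(1, 0.186) = 0.186
(x ⊕ (z ⊗ (x ⊗ x))) ⊕ x = min(1, 0.186 + 0.186) = min(1, 0.372) = 0.372
(z ⊗ z) ⊗ ((x ⊕ (z ⊗ (x ⊗ x))) ⊕ x) = max(0, 0.000 + 0.372 − 1) = max(0, -0.628) = 0.000
y ⊕ ((z ⊗ z) ⊗ ((x ⊕ (z ⊗ (x ⊗ x))) ⊕ x)) = min(1, 0.289 + 0.000) = min(1, 0.289) = 0.289
~(y ⊕ ((z ⊗ z) ⊗ ((x ⊕ (z ⊗ (x ⊗ x))) ⊕ x))) = 1 − 0.289 = 0.711
~(y ⊗ z) ⊕ ~(y ⊕ ((z ⊗ z) ⊗ ((x ⊕ (z ⊗ (x ⊗ x))) ⊕ x))) = min(1, 1.000 + 0.711) = min(1, 1.711) = 1.000
~(~(y ⊗ z) ⊕ ~(y ⊕ ((z ⊗ z) ⊗ ((x ⊕ (z ⊗ (x ⊗ x))) ⊕ x)))) = 1 − 1.000 = 0.000

0.000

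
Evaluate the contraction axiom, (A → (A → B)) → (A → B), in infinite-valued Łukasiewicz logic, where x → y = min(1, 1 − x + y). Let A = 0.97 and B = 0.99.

A → B = min(1, 1 − 0.97 + 0.99) = min(1, 1.02) = 1.00
A → (A → B) = min(1, 1 − 0.97 + 1.00) = min(1, 1.03) = 1.00
(A → (A → B)) → (A → B) = min(1, 1 − 1.00 + 1.00) = min(1, 1.00) = 1.00

1.00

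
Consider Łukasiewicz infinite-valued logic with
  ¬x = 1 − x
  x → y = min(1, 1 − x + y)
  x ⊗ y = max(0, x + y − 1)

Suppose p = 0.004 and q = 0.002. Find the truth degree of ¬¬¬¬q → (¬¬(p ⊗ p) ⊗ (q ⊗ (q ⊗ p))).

0.998

¬q = 1 − 0.002 = 0.998
¬¬q = 1 − 0.998 = 0.002
¬¬¬q = 1 − 0.002 = 0.998
¬¬¬¬q = 1 − 0.998 = 0.002
p ⊗ p = max(0, 0.004 + 0.004 − 1) = max(0, -0.992) = 0.000
¬(p ⊗ p) = 1 − 0.000 = 1.000
¬¬(p ⊗ p) = 1 − 1.000 = 0.000
q ⊗ p = max(0, 0.002 + 0.004 − 1) = max(0, -0.994) = 0.000
q ⊗ (q ⊗ p) = max(0, 0.002 + 0.000 − 1) = max(0, -0.998) = 0.000
¬¬(p ⊗ p) ⊗ (q ⊗ (q ⊗ p)) = max(0, 0.000 + 0.000 − 1) = max(0, -1.000) = 0.000
¬¬¬¬q → (¬¬(p ⊗ p) ⊗ (q ⊗ (q ⊗ p))) = min(1, 1 − 0.002 + 0.000) = min(1, 0.998) = 0.998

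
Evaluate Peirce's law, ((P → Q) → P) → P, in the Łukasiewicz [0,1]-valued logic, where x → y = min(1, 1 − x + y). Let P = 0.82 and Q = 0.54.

P → Q = min(1, 1 − 0.82 + 0.54) = min(1, 0.72) = 0.72
(P → Q) → P = min(1, 1 − 0.72 + 0.82) = min(1, 1.10) = 1.00
((P → Q) → P) → P = min(1, 1 − 1.00 + 0.82) = min(1, 0.82) = 0.82
(The value 0.82 < 1 shows this instance is not satisfied; not a Ł∞-tautology in general.)

0.82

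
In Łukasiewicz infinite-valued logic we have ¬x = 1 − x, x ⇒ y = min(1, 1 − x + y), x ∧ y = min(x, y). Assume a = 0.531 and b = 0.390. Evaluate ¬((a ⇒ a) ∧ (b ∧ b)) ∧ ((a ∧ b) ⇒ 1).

0.610

a ⇒ a = min(1, 1 − 0.531 + 0.531) = min(1, 1.000) = 1.000
b ∧ b = min(0.390, 0.390) = 0.390
(a ⇒ a) ∧ (b ∧ b) = min(1.000, 0.390) = 0.390
¬((a ⇒ a) ∧ (b ∧ b)) = 1 − 0.390 = 0.610
a ∧ b = min(0.531, 0.390) = 0.390
(a ∧ b) ⇒ 1 = min(1, 1 − 0.390 + 1.000) = min(1, 1.610) = 1.000
¬((a ⇒ a) ∧ (b ∧ b)) ∧ ((a ∧ b) ⇒ 1) = min(0.610, 1.000) = 0.610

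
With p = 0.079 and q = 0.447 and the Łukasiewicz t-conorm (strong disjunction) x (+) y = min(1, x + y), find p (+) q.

p (+) q = min(1, 0.079 + 0.447) = min(1, 0.526) = 0.526
For comparison, the Gödel t-conorm max(x, y) would give 0.447.

0.526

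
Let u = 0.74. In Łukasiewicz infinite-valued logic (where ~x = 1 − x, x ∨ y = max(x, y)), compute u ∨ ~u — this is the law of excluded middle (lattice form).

0.74

~u = 1 − 0.74 = 0.26
u ∨ ~u = max(0.74, 0.26) = 0.74
(The value 0.74 < 1 shows this instance is not satisfied; not a Ł∞-tautology — its value is max(a, 1−a).)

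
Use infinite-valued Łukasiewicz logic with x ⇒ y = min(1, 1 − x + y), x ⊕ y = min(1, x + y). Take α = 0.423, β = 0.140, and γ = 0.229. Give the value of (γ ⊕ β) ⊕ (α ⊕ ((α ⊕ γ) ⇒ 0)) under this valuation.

1.000

γ ⊕ β = min(1, 0.229 + 0.140) = min(1, 0.369) = 0.369
α ⊕ γ = min(1, 0.423 + 0.229) = min(1, 0.652) = 0.652
(α ⊕ γ) ⇒ 0 = min(1, 1 − 0.652 + 0.000) = min(1, 0.348) = 0.348
α ⊕ ((α ⊕ γ) ⇒ 0) = min(1, 0.423 + 0.348) = min(1, 0.771) = 0.771
(γ ⊕ β) ⊕ (α ⊕ ((α ⊕ γ) ⇒ 0)) = min(1, 0.369 + 0.771) = min(1, 1.140) = 1.000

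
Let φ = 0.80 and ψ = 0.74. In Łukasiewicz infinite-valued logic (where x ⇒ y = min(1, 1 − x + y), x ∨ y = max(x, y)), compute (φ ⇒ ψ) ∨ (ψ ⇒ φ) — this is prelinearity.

φ ⇒ ψ = min(1, 1 − 0.80 + 0.74) = min(1, 0.94) = 0.94
ψ ⇒ φ = min(1, 1 − 0.74 + 0.80) = min(1, 1.06) = 1.00
(φ ⇒ ψ) ∨ (ψ ⇒ φ) = max(0.94, 1.00) = 1.00
(As expected: a Ł∞-tautology — holds in every MV-chain.)

1.00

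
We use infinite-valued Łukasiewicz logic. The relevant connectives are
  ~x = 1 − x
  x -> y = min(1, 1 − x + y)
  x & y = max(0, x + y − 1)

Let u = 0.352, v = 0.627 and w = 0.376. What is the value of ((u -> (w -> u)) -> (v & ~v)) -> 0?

1.000

w -> u = min(1, 1 − 0.376 + 0.352) = min(1, 0.976) = 0.976
u -> (w -> u) = min(1, 1 − 0.352 + 0.976) = min(1, 1.624) = 1.000
~v = 1 − 0.627 = 0.373
v & ~v = max(0, 0.627 + 0.373 − 1) = max(0, 0.000) = 0.000
(u -> (w -> u)) -> (v & ~v) = min(1, 1 − 1.000 + 0.000) = min(1, 0.000) = 0.000
((u -> (w -> u)) -> (v & ~v)) -> 0 = min(1, 1 − 0.000 + 0.000) = min(1, 1.000) = 1.000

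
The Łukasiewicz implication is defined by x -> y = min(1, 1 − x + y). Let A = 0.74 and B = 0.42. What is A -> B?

A -> B = min(1, 1 − 0.74 + 0.42) = min(1, 0.68) = 0.68
For comparison, the Gödel implication (1 if x ≤ y else y) would give 0.42.

0.68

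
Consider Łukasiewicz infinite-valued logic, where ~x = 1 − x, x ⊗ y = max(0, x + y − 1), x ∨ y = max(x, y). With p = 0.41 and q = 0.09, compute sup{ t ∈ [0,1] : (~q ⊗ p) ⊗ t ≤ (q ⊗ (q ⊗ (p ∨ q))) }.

~q = 1 − 0.09 = 0.91
~q ⊗ p = max(0, 0.91 + 0.41 − 1) = max(0, 0.32) = 0.32
So the left factor is ~q ⊗ p = 0.32.
p ∨ q = max(0.41, 0.09) = 0.41
q ⊗ (p ∨ q) = max(0, 0.09 + 0.41 − 1) = max(0, -0.50) = 0.00
q ⊗ (q ⊗ (p ∨ q)) = max(0, 0.09 + 0.00 − 1) = max(0, -0.91) = 0.00
So the right-hand bound is q ⊗ (q ⊗ (p ∨ q)) = 0.00.
The residuum of the Łukasiewicz t-norm gives the supremum: min(1, 1 − 0.32 + 0.00).
1 − 0.32 + 0.00 = 0.68, so t = min(1, 0.68) = 0.68.
Check: 0.32 ⊗ 0.68 = max(0, 0.00) = 0.00 ≤ 0.00.

0.68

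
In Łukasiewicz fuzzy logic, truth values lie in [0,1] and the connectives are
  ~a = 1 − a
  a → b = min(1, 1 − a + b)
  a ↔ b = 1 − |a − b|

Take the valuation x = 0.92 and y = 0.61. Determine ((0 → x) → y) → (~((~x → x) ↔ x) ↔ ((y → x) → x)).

0 → x = min(1, 1 − 0.00 + 0.92) = min(1, 1.92) = 1.00
(0 → x) → y = min(1, 1 − 1.00 + 0.61) = min(1, 0.61) = 0.61
~x = 1 − 0.92 = 0.08
~x → x = min(1, 1 − 0.08 + 0.92) = min(1, 1.84) = 1.00
(~x → x) ↔ x = 1 − |1.00 − 0.92| = 1 − 0.08 = 0.92
~((~x → x) ↔ x) = 1 − 0.92 = 0.08
y → x = min(1, 1 − 0.61 + 0.92) = min(1, 1.31) = 1.00
(y → x) → x = min(1, 1 − 1.00 + 0.92) = min(1, 0.92) = 0.92
~((~x → x) ↔ x) ↔ ((y → x) → x) = 1 − |0.08 − 0.92| = 1 − 0.84 = 0.16
((0 → x) → y) → (~((~x → x) ↔ x) ↔ ((y → x) → x)) = min(1, 1 − 0.61 + 0.16) = min(1, 0.55) = 0.55

0.55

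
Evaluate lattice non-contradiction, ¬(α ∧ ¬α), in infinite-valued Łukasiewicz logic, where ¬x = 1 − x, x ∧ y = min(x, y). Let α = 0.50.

0.50

¬α = 1 − 0.50 = 0.50
α ∧ ¬α = min(0.50, 0.50) = 0.50
¬(α ∧ ¬α) = 1 − 0.50 = 0.50
(The value 0.50 < 1 shows this instance is not satisfied; not a Ł∞-tautology — its value is 1 − min(a, 1−a).)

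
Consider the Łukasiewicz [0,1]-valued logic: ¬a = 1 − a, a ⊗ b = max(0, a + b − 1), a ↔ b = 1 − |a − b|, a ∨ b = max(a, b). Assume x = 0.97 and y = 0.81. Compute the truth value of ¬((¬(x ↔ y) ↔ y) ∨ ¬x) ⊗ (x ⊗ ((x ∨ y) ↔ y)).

0.46

x ↔ y = 1 − |0.97 − 0.81| = 1 − 0.16 = 0.84
¬(x ↔ y) = 1 − 0.84 = 0.16
¬(x ↔ y) ↔ y = 1 − |0.16 − 0.81| = 1 − 0.65 = 0.35
¬x = 1 − 0.97 = 0.03
(¬(x ↔ y) ↔ y) ∨ ¬x = max(0.35, 0.03) = 0.35
¬((¬(x ↔ y) ↔ y) ∨ ¬x) = 1 − 0.35 = 0.65
x ∨ y = max(0.97, 0.81) = 0.97
(x ∨ y) ↔ y = 1 − |0.97 − 0.81| = 1 − 0.16 = 0.84
x ⊗ ((x ∨ y) ↔ y) = max(0, 0.97 + 0.84 − 1) = max(0, 0.81) = 0.81
¬((¬(x ↔ y) ↔ y) ∨ ¬x) ⊗ (x ⊗ ((x ∨ y) ↔ y)) = max(0, 0.65 + 0.81 − 1) = max(0, 0.46) = 0.46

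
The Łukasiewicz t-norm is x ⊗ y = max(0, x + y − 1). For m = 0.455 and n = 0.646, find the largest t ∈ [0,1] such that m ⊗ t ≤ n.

1.000

The residuum of the Łukasiewicz t-norm gives the supremum: min(1, 1 − 0.455 + 0.646).
1 − 0.455 + 0.646 = 1.191, so t = min(1, 1.191) = 1.000.
Check: 0.455 ⊗ 1.000 = max(0, 0.455) = 0.455 ≤ 0.646.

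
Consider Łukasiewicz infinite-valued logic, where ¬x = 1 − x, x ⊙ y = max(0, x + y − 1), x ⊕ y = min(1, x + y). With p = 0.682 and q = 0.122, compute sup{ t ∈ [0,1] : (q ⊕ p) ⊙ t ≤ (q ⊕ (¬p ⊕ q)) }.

q ⊕ p = min(1, 0.122 + 0.682) = min(1, 0.804) = 0.804
So the left factor is q ⊕ p = 0.804.
¬p = 1 − 0.682 = 0.318
¬p ⊕ q = min(1, 0.318 + 0.122) = min(1, 0.440) = 0.440
q ⊕ (¬p ⊕ q) = min(1, 0.122 + 0.440) = min(1, 0.562) = 0.562
So the right-hand bound is q ⊕ (¬p ⊕ q) = 0.562.
The residuum of the Łukasiewicz t-norm gives the supremum: min(1, 1 − 0.804 + 0.562).
1 − 0.804 + 0.562 = 0.758, so t = min(1, 0.758) = 0.758.
Check: 0.804 ⊙ 0.758 = max(0, 0.562) = 0.562 ≤ 0.562.

0.758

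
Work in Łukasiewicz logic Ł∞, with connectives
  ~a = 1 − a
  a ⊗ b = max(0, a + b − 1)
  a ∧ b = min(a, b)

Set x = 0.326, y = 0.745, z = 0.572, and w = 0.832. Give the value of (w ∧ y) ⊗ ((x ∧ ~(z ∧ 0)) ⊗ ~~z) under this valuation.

w ∧ y = min(0.832, 0.745) = 0.745
z ∧ 0 = min(0.572, 0.000) = 0.000
~(z ∧ 0) = 1 − 0.000 = 1.000
x ∧ ~(z ∧ 0) = min(0.326, 1.000) = 0.326
~z = 1 − 0.572 = 0.428
~~z = 1 − 0.428 = 0.572
(x ∧ ~(z ∧ 0)) ⊗ ~~z = max(0, 0.326 + 0.572 − 1) = max(0, -0.102) = 0.000
(w ∧ y) ⊗ ((x ∧ ~(z ∧ 0)) ⊗ ~~z) = max(0, 0.745 + 0.000 − 1) = max(0, -0.255) = 0.000

0.000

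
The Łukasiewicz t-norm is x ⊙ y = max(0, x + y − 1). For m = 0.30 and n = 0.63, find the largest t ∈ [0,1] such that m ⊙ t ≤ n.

1.00

The residuum of the Łukasiewicz t-norm gives the supremum: min(1, 1 − 0.30 + 0.63).
1 − 0.30 + 0.63 = 1.33, so t = min(1, 1.33) = 1.00.
Check: 0.30 ⊙ 1.00 = max(0, 0.30) = 0.30 ≤ 0.63.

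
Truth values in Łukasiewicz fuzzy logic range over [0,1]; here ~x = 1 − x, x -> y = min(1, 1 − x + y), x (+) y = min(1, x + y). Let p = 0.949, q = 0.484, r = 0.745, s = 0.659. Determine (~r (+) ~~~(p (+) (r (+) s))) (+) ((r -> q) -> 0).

~r = 1 − 0.745 = 0.255
r (+) s = min(1, 0.745 + 0.659) = min(1, 1.404) = 1.000
p (+) (r (+) s) = min(1, 0.949 + 1.000) = min(1, 1.949) = 1.000
~(p (+) (r (+) s)) = 1 − 1.000 = 0.000
~~(p (+) (r (+) s)) = 1 − 0.000 = 1.000
~~~(p (+) (r (+) s)) = 1 − 1.000 = 0.000
~r (+) ~~~(p (+) (r (+) s)) = min(1, 0.255 + 0.000) = min(1, 0.255) = 0.255
r -> q = min(1, 1 − 0.745 + 0.484) = min(1, 0.739) = 0.739
(r -> q) -> 0 = min(1, 1 − 0.739 + 0.000) = min(1, 0.261) = 0.261
(~r (+) ~~~(p (+) (r (+) s))) (+) ((r -> q) -> 0) = min(1, 0.255 + 0.261) = min(1, 0.516) = 0.516

0.516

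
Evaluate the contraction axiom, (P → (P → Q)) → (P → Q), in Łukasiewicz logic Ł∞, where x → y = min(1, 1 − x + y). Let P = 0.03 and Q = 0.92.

1.00

P → Q = min(1, 1 − 0.03 + 0.92) = min(1, 1.89) = 1.00
P → (P → Q) = min(1, 1 − 0.03 + 1.00) = min(1, 1.97) = 1.00
(P → (P → Q)) → (P → Q) = min(1, 1 − 1.00 + 1.00) = min(1, 1.00) = 1.00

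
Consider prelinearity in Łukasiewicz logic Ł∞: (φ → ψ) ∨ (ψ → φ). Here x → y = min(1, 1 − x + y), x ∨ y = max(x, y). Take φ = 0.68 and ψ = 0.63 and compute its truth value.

φ → ψ = min(1, 1 − 0.68 + 0.63) = min(1, 0.95) = 0.95
ψ → φ = min(1, 1 − 0.63 + 0.68) = min(1, 1.05) = 1.00
(φ → ψ) ∨ (ψ → φ) = max(0.95, 1.00) = 1.00
(As expected: a Ł∞-tautology — holds in every MV-chain.)

1.00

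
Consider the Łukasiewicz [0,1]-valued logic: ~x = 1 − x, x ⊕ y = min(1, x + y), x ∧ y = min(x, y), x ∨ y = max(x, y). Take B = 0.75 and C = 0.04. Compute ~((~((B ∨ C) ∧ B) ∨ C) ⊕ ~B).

B ∨ C = max(0.75, 0.04) = 0.75
(B ∨ C) ∧ B = min(0.75, 0.75) = 0.75
~((B ∨ C) ∧ B) = 1 − 0.75 = 0.25
~((B ∨ C) ∧ B) ∨ C = max(0.25, 0.04) = 0.25
~B = 1 − 0.75 = 0.25
(~((B ∨ C) ∧ B) ∨ C) ⊕ ~B = min(1, 0.25 + 0.25) = min(1, 0.50) = 0.50
~((~((B ∨ C) ∧ B) ∨ C) ⊕ ~B) = 1 − 0.50 = 0.50

0.50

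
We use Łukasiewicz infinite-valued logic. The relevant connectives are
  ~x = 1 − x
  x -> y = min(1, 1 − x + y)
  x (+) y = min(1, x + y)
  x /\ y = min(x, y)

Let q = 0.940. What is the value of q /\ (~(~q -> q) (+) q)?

0.940

~q = 1 − 0.940 = 0.060
~q -> q = min(1, 1 − 0.060 + 0.940) = min(1, 1.880) = 1.000
~(~q -> q) = 1 − 1.000 = 0.000
~(~q -> q) (+) q = min(1, 0.000 + 0.940) = min(1, 0.940) = 0.940
q /\ (~(~q -> q) (+) q) = min(0.940, 0.940) = 0.940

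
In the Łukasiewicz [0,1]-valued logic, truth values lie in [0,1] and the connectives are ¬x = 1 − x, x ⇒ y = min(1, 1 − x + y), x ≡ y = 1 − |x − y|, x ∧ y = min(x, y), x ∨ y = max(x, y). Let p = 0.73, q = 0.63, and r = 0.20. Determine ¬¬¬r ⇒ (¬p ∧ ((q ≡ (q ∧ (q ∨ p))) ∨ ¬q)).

0.47

¬r = 1 − 0.20 = 0.80
¬¬r = 1 − 0.80 = 0.20
¬¬¬r = 1 − 0.20 = 0.80
¬p = 1 − 0.73 = 0.27
q ∨ p = max(0.63, 0.73) = 0.73
q ∧ (q ∨ p) = min(0.63, 0.73) = 0.63
q ≡ (q ∧ (q ∨ p)) = 1 − |0.63 − 0.63| = 1 − 0.00 = 1.00
¬q = 1 − 0.63 = 0.37
(q ≡ (q ∧ (q ∨ p))) ∨ ¬q = max(1.00, 0.37) = 1.00
¬p ∧ ((q ≡ (q ∧ (q ∨ p))) ∨ ¬q) = min(0.27, 1.00) = 0.27
¬¬¬r ⇒ (¬p ∧ ((q ≡ (q ∧ (q ∨ p))) ∨ ¬q)) = min(1, 1 − 0.80 + 0.27) = min(1, 0.47) = 0.47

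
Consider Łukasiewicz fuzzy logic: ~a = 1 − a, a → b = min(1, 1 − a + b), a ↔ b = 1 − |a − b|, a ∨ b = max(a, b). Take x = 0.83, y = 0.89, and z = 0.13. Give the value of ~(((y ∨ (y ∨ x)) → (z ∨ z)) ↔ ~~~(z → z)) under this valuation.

0.24

y ∨ x = max(0.89, 0.83) = 0.89
y ∨ (y ∨ x) = max(0.89, 0.89) = 0.89
z ∨ z = max(0.13, 0.13) = 0.13
(y ∨ (y ∨ x)) → (z ∨ z) = min(1, 1 − 0.89 + 0.13) = min(1, 0.24) = 0.24
z → z = min(1, 1 − 0.13 + 0.13) = min(1, 1.00) = 1.00
~(z → z) = 1 − 1.00 = 0.00
~~(z → z) = 1 − 0.00 = 1.00
~~~(z → z) = 1 − 1.00 = 0.00
((y ∨ (y ∨ x)) → (z ∨ z)) ↔ ~~~(z → z) = 1 − |0.24 − 0.00| = 1 − 0.24 = 0.76
~(((y ∨ (y ∨ x)) → (z ∨ z)) ↔ ~~~(z → z)) = 1 − 0.76 = 0.24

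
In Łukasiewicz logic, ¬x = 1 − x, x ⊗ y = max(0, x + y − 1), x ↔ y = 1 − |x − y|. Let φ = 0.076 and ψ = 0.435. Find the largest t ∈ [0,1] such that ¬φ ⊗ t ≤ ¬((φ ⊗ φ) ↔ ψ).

¬φ = 1 − 0.076 = 0.924
So the left factor is ¬φ = 0.924.
φ ⊗ φ = max(0, 0.076 + 0.076 − 1) = max(0, -0.848) = 0.000
(φ ⊗ φ) ↔ ψ = 1 − |0.000 − 0.435| = 1 − 0.435 = 0.565
¬((φ ⊗ φ) ↔ ψ) = 1 − 0.565 = 0.435
So the right-hand bound is ¬((φ ⊗ φ) ↔ ψ) = 0.435.
The residuum of the Łukasiewicz t-norm gives the supremum: min(1, 1 − 0.924 + 0.435).
1 − 0.924 + 0.435 = 0.511, so t = min(1, 0.511) = 0.511.
Check: 0.924 ⊗ 0.511 = max(0, 0.435) = 0.435 ≤ 0.435.

0.511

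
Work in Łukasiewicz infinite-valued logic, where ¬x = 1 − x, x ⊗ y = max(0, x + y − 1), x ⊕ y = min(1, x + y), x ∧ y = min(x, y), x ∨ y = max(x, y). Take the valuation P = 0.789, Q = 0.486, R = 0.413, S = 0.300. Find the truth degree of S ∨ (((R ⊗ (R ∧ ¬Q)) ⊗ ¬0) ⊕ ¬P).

0.300

¬Q = 1 − 0.486 = 0.514
R ∧ ¬Q = min(0.413, 0.514) = 0.413
R ⊗ (R ∧ ¬Q) = max(0, 0.413 + 0.413 − 1) = max(0, -0.174) = 0.000
¬0 = 1 − 0.000 = 1.000
(R ⊗ (R ∧ ¬Q)) ⊗ ¬0 = max(0, 0.000 + 1.000 − 1) = max(0, 0.000) = 0.000
¬P = 1 − 0.789 = 0.211
((R ⊗ (R ∧ ¬Q)) ⊗ ¬0) ⊕ ¬P = min(1, 0.000 + 0.211) = min(1, 0.211) = 0.211
S ∨ (((R ⊗ (R ∧ ¬Q)) ⊗ ¬0) ⊕ ¬P) = max(0.300, 0.211) = 0.300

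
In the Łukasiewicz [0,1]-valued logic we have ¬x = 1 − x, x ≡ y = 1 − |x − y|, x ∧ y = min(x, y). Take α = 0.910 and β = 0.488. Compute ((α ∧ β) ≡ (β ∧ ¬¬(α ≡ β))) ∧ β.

α ∧ β = min(0.910, 0.488) = 0.488
α ≡ β = 1 − |0.910 − 0.488| = 1 − 0.422 = 0.578
¬(α ≡ β) = 1 − 0.578 = 0.422
¬¬(α ≡ β) = 1 − 0.422 = 0.578
β ∧ ¬¬(α ≡ β) = min(0.488, 0.578) = 0.488
(α ∧ β) ≡ (β ∧ ¬¬(α ≡ β)) = 1 − |0.488 − 0.488| = 1 − 0.000 = 1.000
((α ∧ β) ≡ (β ∧ ¬¬(α ≡ β))) ∧ β = min(1.000, 0.488) = 0.488

0.488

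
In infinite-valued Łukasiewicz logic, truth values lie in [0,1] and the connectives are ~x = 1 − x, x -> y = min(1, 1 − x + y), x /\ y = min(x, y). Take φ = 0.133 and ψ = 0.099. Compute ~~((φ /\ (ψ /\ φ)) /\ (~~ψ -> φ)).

0.099

ψ /\ φ = min(0.099, 0.133) = 0.099
φ /\ (ψ /\ φ) = min(0.133, 0.099) = 0.099
~ψ = 1 − 0.099 = 0.901
~~ψ = 1 − 0.901 = 0.099
~~ψ -> φ = min(1, 1 − 0.099 + 0.133) = min(1, 1.034) = 1.000
(φ /\ (ψ /\ φ)) /\ (~~ψ -> φ) = min(0.099, 1.000) = 0.099
~((φ /\ (ψ /\ φ)) /\ (~~ψ -> φ)) = 1 − 0.099 = 0.901
~~((φ /\ (ψ /\ φ)) /\ (~~ψ -> φ)) = 1 − 0.901 = 0.099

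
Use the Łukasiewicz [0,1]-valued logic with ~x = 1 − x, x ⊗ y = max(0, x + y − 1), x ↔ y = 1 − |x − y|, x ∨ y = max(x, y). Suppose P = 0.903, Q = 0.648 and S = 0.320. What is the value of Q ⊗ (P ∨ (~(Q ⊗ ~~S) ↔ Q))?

~S = 1 − 0.320 = 0.680
~~S = 1 − 0.680 = 0.320
Q ⊗ ~~S = max(0, 0.648 + 0.320 − 1) = max(0, -0.032) = 0.000
~(Q ⊗ ~~S) = 1 − 0.000 = 1.000
~(Q ⊗ ~~S) ↔ Q = 1 − |1.000 − 0.648| = 1 − 0.352 = 0.648
P ∨ (~(Q ⊗ ~~S) ↔ Q) = max(0.903, 0.648) = 0.903
Q ⊗ (P ∨ (~(Q ⊗ ~~S) ↔ Q)) = max(0, 0.648 + 0.903 − 1) = max(0, 0.551) = 0.551

0.551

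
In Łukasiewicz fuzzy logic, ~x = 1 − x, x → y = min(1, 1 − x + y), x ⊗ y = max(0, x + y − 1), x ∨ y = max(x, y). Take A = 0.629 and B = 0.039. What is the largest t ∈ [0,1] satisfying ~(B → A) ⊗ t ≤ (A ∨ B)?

1.000

B → A = min(1, 1 − 0.039 + 0.629) = min(1, 1.590) = 1.000
~(B → A) = 1 − 1.000 = 0.000
So the left factor is ~(B → A) = 0.000.
A ∨ B = max(0.629, 0.039) = 0.629
So the right-hand bound is A ∨ B = 0.629.
The residuum of the Łukasiewicz t-norm gives the supremum: min(1, 1 − 0.000 + 0.629).
1 − 0.000 + 0.629 = 1.629, so t = min(1, 1.629) = 1.000.
Check: 0.000 ⊗ 1.000 = max(0, 0.000) = 0.000 ≤ 0.629.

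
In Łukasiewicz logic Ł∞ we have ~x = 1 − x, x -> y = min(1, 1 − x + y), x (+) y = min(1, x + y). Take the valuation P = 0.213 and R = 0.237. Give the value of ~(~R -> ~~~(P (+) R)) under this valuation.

0.213

~R = 1 − 0.237 = 0.763
P (+) R = min(1, 0.213 + 0.237) = min(1, 0.450) = 0.450
~(P (+) R) = 1 − 0.450 = 0.550
~~(P (+) R) = 1 − 0.550 = 0.450
~~~(P (+) R) = 1 − 0.450 = 0.550
~R -> ~~~(P (+) R) = min(1, 1 − 0.763 + 0.550) = min(1, 0.787) = 0.787
~(~R -> ~~~(P (+) R)) = 1 − 0.787 = 0.213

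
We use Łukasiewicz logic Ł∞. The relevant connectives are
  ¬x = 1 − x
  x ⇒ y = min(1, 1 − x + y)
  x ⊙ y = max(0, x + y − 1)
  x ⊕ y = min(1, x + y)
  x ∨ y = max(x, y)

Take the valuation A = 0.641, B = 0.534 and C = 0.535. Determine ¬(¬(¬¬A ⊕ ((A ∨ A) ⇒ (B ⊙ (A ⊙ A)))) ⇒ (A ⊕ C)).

¬A = 1 − 0.641 = 0.359
¬¬A = 1 − 0.359 = 0.641
A ∨ A = max(0.641, 0.641) = 0.641
A ⊙ A = max(0, 0.641 + 0.641 − 1) = max(0, 0.282) = 0.282
B ⊙ (A ⊙ A) = max(0, 0.534 + 0.282 − 1) = max(0, -0.184) = 0.000
(A ∨ A) ⇒ (B ⊙ (A ⊙ A)) = min(1, 1 − 0.641 + 0.000) = min(1, 0.359) = 0.359
¬¬A ⊕ ((A ∨ A) ⇒ (B ⊙ (A ⊙ A))) = min(1, 0.641 + 0.359) = min(1, 1.000) = 1.000
¬(¬¬A ⊕ ((A ∨ A) ⇒ (B ⊙ (A ⊙ A)))) = 1 − 1.000 = 0.000
A ⊕ C = min(1, 0.641 + 0.535) = min(1, 1.176) = 1.000
¬(¬¬A ⊕ ((A ∨ A) ⇒ (B ⊙ (A ⊙ A)))) ⇒ (A ⊕ C) = min(1, 1 − 0.000 + 1.000) = min(1, 2.000) = 1.000
¬(¬(¬¬A ⊕ ((A ∨ A) ⇒ (B ⊙ (A ⊙ A)))) ⇒ (A ⊕ C)) = 1 − 1.000 = 0.000

0.000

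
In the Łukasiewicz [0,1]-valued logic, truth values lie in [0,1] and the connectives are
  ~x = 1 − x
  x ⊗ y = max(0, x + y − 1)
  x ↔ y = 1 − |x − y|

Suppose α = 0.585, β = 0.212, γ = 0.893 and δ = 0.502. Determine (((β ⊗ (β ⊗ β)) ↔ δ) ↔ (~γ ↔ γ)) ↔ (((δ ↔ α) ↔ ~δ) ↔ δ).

β ⊗ β = max(0, 0.212 + 0.212 − 1) = max(0, -0.576) = 0.000
β ⊗ (β ⊗ β) = max(0, 0.212 + 0.000 − 1) = max(0, -0.788) = 0.000
(β ⊗ (β ⊗ β)) ↔ δ = 1 − |0.000 − 0.502| = 1 − 0.502 = 0.498
~γ = 1 − 0.893 = 0.107
~γ ↔ γ = 1 − |0.107 − 0.893| = 1 − 0.786 = 0.214
((β ⊗ (β ⊗ β)) ↔ δ) ↔ (~γ ↔ γ) = 1 − |0.498 − 0.214| = 1 − 0.284 = 0.716
δ ↔ α = 1 − |0.502 − 0.585| = 1 − 0.083 = 0.917
~δ = 1 − 0.502 = 0.498
(δ ↔ α) ↔ ~δ = 1 − |0.917 − 0.498| = 1 − 0.419 = 0.581
((δ ↔ α) ↔ ~δ) ↔ δ = 1 − |0.581 − 0.502| = 1 − 0.079 = 0.921
(((β ⊗ (β ⊗ β)) ↔ δ) ↔ (~γ ↔ γ)) ↔ (((δ ↔ α) ↔ ~δ) ↔ δ) = 1 − |0.716 − 0.921| = 1 − 0.205 = 0.795

0.795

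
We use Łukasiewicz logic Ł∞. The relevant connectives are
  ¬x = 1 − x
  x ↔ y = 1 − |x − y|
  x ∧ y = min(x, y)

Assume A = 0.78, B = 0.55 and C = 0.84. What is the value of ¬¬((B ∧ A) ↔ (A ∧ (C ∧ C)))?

0.77

B ∧ A = min(0.55, 0.78) = 0.55
C ∧ C = min(0.84, 0.84) = 0.84
A ∧ (C ∧ C) = min(0.78, 0.84) = 0.78
(B ∧ A) ↔ (A ∧ (C ∧ C)) = 1 − |0.55 − 0.78| = 1 − 0.23 = 0.77
¬((B ∧ A) ↔ (A ∧ (C ∧ C))) = 1 − 0.77 = 0.23
¬¬((B ∧ A) ↔ (A ∧ (C ∧ C))) = 1 − 0.23 = 0.77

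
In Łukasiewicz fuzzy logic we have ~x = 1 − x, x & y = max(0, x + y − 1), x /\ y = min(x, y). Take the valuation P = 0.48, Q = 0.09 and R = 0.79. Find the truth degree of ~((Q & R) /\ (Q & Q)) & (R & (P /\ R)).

0.27

Q & R = max(0, 0.09 + 0.79 − 1) = max(0, -0.12) = 0.00
Q & Q = max(0, 0.09 + 0.09 − 1) = max(0, -0.82) = 0.00
(Q & R) /\ (Q & Q) = min(0.00, 0.00) = 0.00
~((Q & R) /\ (Q & Q)) = 1 − 0.00 = 1.00
P /\ R = min(0.48, 0.79) = 0.48
R & (P /\ R) = max(0, 0.79 + 0.48 − 1) = max(0, 0.27) = 0.27
~((Q & R) /\ (Q & Q)) & (R & (P /\ R)) = max(0, 1.00 + 0.27 − 1) = max(0, 0.27) = 0.27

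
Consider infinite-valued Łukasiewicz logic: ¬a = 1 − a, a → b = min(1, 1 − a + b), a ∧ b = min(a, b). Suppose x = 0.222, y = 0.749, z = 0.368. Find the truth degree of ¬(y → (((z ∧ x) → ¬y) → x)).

z ∧ x = min(0.368, 0.222) = 0.222
¬y = 1 − 0.749 = 0.251
(z ∧ x) → ¬y = min(1, 1 − 0.222 + 0.251) = min(1, 1.029) = 1.000
((z ∧ x) → ¬y) → x = min(1, 1 − 1.000 + 0.222) = min(1, 0.222) = 0.222
y → (((z ∧ x) → ¬y) → x) = min(1, 1 − 0.749 + 0.222) = min(1, 0.473) = 0.473
¬(y → (((z ∧ x) → ¬y) → x)) = 1 − 0.473 = 0.527

0.527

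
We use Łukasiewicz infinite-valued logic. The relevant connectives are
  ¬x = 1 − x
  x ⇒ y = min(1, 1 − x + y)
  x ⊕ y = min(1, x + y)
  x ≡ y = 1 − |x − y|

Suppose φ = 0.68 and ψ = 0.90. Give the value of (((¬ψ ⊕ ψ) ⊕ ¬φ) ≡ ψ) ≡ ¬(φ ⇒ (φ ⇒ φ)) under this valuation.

0.10

¬ψ = 1 − 0.90 = 0.10
¬ψ ⊕ ψ = min(1, 0.10 + 0.90) = min(1, 1.00) = 1.00
¬φ = 1 − 0.68 = 0.32
(¬ψ ⊕ ψ) ⊕ ¬φ = min(1, 1.00 + 0.32) = min(1, 1.32) = 1.00
((¬ψ ⊕ ψ) ⊕ ¬φ) ≡ ψ = 1 − |1.00 − 0.90| = 1 − 0.10 = 0.90
φ ⇒ φ = min(1, 1 − 0.68 + 0.68) = min(1, 1.00) = 1.00
φ ⇒ (φ ⇒ φ) = min(1, 1 − 0.68 + 1.00) = min(1, 1.32) = 1.00
¬(φ ⇒ (φ ⇒ φ)) = 1 − 1.00 = 0.00
(((¬ψ ⊕ ψ) ⊕ ¬φ) ≡ ψ) ≡ ¬(φ ⇒ (φ ⇒ φ)) = 1 − |0.90 − 0.00| = 1 − 0.90 = 0.10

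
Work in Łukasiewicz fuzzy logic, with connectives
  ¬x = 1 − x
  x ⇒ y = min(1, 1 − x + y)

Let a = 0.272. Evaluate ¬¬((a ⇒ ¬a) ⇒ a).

¬a = 1 − 0.272 = 0.728
a ⇒ ¬a = min(1, 1 − 0.272 + 0.728) = min(1, 1.456) = 1.000
(a ⇒ ¬a) ⇒ a = min(1, 1 − 1.000 + 0.272) = min(1, 0.272) = 0.272
¬((a ⇒ ¬a) ⇒ a) = 1 − 0.272 = 0.728
¬¬((a ⇒ ¬a) ⇒ a) = 1 − 0.728 = 0.272

0.272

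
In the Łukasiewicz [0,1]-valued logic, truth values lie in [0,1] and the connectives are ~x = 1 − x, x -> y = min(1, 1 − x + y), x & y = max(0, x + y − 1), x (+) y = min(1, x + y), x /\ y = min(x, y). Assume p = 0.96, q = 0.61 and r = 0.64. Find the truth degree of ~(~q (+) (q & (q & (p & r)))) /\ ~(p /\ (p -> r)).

0.32

~q = 1 − 0.61 = 0.39
p & r = max(0, 0.96 + 0.64 − 1) = max(0, 0.60) = 0.60
q & (p & r) = max(0, 0.61 + 0.60 − 1) = max(0, 0.21) = 0.21
q & (q & (p & r)) = max(0, 0.61 + 0.21 − 1) = max(0, -0.18) = 0.00
~q (+) (q & (q & (p & r))) = min(1, 0.39 + 0.00) = min(1, 0.39) = 0.39
~(~q (+) (q & (q & (p & r)))) = 1 − 0.39 = 0.61
p -> r = min(1, 1 − 0.96 + 0.64) = min(1, 0.68) = 0.68
p /\ (p -> r) = min(0.96, 0.68) = 0.68
~(p /\ (p -> r)) = 1 − 0.68 = 0.32
~(~q (+) (q & (q & (p & r)))) /\ ~(p /\ (p -> r)) = min(0.61, 0.32) = 0.32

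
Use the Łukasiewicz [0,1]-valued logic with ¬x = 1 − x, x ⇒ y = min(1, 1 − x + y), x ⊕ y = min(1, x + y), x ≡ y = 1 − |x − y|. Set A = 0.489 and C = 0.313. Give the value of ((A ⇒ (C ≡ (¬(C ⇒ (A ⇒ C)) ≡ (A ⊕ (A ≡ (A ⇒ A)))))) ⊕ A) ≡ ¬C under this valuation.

0.687

A ⇒ C = min(1, 1 − 0.489 + 0.313) = min(1, 0.824) = 0.824
C ⇒ (A ⇒ C) = min(1, 1 − 0.313 + 0.824) = min(1, 1.511) = 1.000
¬(C ⇒ (A ⇒ C)) = 1 − 1.000 = 0.000
A ⇒ A = min(1, 1 − 0.489 + 0.489) = min(1, 1.000) = 1.000
A ≡ (A ⇒ A) = 1 − |0.489 − 1.000| = 1 − 0.511 = 0.489
A ⊕ (A ≡ (A ⇒ A)) = min(1, 0.489 + 0.489) = min(1, 0.978) = 0.978
¬(C ⇒ (A ⇒ C)) ≡ (A ⊕ (A ≡ (A ⇒ A))) = 1 − |0.000 − 0.978| = 1 − 0.978 = 0.022
C ≡ (¬(C ⇒ (A ⇒ C)) ≡ (A ⊕ (A ≡ (A ⇒ A)))) = 1 − |0.313 − 0.022| = 1 − 0.291 = 0.709
A ⇒ (C ≡ (¬(C ⇒ (A ⇒ C)) ≡ (A ⊕ (A ≡ (A ⇒ A))))) = min(1, 1 − 0.489 + 0.709) = min(1, 1.220) = 1.000
(A ⇒ (C ≡ (¬(C ⇒ (A ⇒ C)) ≡ (A ⊕ (A ≡ (A ⇒ A)))))) ⊕ A = min(1, 1.000 + 0.489) = min(1, 1.489) = 1.000
¬C = 1 − 0.313 = 0.687
((A ⇒ (C ≡ (¬(C ⇒ (A ⇒ C)) ≡ (A ⊕ (A ≡ (A ⇒ A)))))) ⊕ A) ≡ ¬C = 1 − |1.000 − 0.687| = 1 − 0.313 = 0.687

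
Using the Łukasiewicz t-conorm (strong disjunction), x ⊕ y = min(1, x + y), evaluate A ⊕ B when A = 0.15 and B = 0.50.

A ⊕ B = min(1, 0.15 + 0.50) = min(1, 0.65) = 0.65
For comparison, the Gödel t-conorm max(x, y) would give 0.50.

0.65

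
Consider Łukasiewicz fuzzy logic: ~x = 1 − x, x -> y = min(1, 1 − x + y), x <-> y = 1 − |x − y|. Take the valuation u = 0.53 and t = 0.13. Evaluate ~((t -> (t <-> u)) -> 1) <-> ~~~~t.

t <-> u = 1 − |0.13 − 0.53| = 1 − 0.40 = 0.60
t -> (t <-> u) = min(1, 1 − 0.13 + 0.60) = min(1, 1.47) = 1.00
(t -> (t <-> u)) -> 1 = min(1, 1 − 1.00 + 1.00) = min(1, 1.00) = 1.00
~((t -> (t <-> u)) -> 1) = 1 − 1.00 = 0.00
~t = 1 − 0.13 = 0.87
~~t = 1 − 0.87 = 0.13
~~~t = 1 − 0.13 = 0.87
~~~~t = 1 − 0.87 = 0.13
~((t -> (t <-> u)) -> 1) <-> ~~~~t = 1 − |0.00 − 0.13| = 1 − 0.13 = 0.87

0.87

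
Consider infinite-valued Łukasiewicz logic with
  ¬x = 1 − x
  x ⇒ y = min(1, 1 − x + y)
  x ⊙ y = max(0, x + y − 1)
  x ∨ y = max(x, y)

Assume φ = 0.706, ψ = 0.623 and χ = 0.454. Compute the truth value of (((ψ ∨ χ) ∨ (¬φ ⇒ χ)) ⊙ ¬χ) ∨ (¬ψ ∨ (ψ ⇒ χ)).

ψ ∨ χ = max(0.623, 0.454) = 0.623
¬φ = 1 − 0.706 = 0.294
¬φ ⇒ χ = min(1, 1 − 0.294 + 0.454) = min(1, 1.160) = 1.000
(ψ ∨ χ) ∨ (¬φ ⇒ χ) = max(0.623, 1.000) = 1.000
¬χ = 1 − 0.454 = 0.546
((ψ ∨ χ) ∨ (¬φ ⇒ χ)) ⊙ ¬χ = max(0, 1.000 + 0.546 − 1) = max(0, 0.546) = 0.546
¬ψ = 1 − 0.623 = 0.377
ψ ⇒ χ = min(1, 1 − 0.623 + 0.454) = min(1, 0.831) = 0.831
¬ψ ∨ (ψ ⇒ χ) = max(0.377, 0.831) = 0.831
(((ψ ∨ χ) ∨ (¬φ ⇒ χ)) ⊙ ¬χ) ∨ (¬ψ ∨ (ψ ⇒ χ)) = max(0.546, 0.831) = 0.831

0.831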